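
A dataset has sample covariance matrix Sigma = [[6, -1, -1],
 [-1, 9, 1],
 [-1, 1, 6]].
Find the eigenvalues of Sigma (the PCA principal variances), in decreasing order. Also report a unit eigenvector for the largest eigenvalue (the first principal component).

Step 1 — characteristic polynomial p(λ) = det(λI - Sigma) = λ³ - tr·λ² + c_1·λ - det, where tr = trace, c_1 = sum of the principal 2×2 minors, det = det(Sigma):
  tr = 6 + 9 + 6 = 21,
  c_1 = (6·9 - (-1)²) + (6·6 - (-1)²) + (9·6 - (1)²) = 53 + 35 + 53 = 141,
  det = 6·(9·6 - (1)²) - (-1)·((-1)·6 - (1)·(-1)) + (-1)·((-1)·(1) - 9·(-1)) = 6·(53) - (-1)·(-5) + (-1)·(8) = 305.
  So p(λ) = λ³ - 21λ² + 141λ - 305.
Step 2 — look for an integer root (rational root theorem: any rational root is an integer divisor of 305). Testing λ = 5:
  p(5) = 125 - 525 + 705 - 305 = 0  ✓
  Dividing out (λ - 5): p(λ) = (λ - 5)(λ² - 16λ + 61).
Step 3 — remaining eigenvalues from the quadratic λ² - 16λ + 61 = 0:
  Δ = 16² - 4·61 = 256 - 244 = 12,  λ = (16 ± √12)/2 = (16 ± 3.4641)/2 ≈ 9.7321 or 6.2679.
  Sorted: λ_1 = 9.7321,  λ_2 = 6.2679,  λ_3 = 5  (check: sum = 21 = tr ✓).

Step 4 — unit eigenvector for λ_1 ≈ 9.7321: v spans the null space of (Sigma - λ_1 I), whose rows are
  r_1 = (-3.7321, -1, -1),  r_2 = (-1, -0.7321, 1),  r_3 = (-1, 1, -3.7321).
  v is orthogonal to every row, so take v ∝ r_1 × r_2 = ((-1)·(1) - (-1)·(-0.7321), (-1)·(-1) - (-3.7321)·(1), (-3.7321)·(-0.7321) - (-1)·(-1)) ≈ (-1.7321, 4.7321, 1.7321).
  Rescale (multiply by -1 so the first nonzero entry is positive): u = (1.7321, -4.7321, -1.7321).
  ||u|| = √((1.7321)² + (-4.7321)² + (-1.7321)²) = √(28.3923) ≈ 5.3284,  v_1 = u/||u|| ≈ (0.3251, -0.8881, -0.3251) (||v_1|| = 1).

λ_1 = 9.7321,  λ_2 = 6.2679,  λ_3 = 5;  v_1 ≈ (0.3251, -0.8881, -0.3251)


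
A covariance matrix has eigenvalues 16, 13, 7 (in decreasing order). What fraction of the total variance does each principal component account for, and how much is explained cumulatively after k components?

Step 1 — total variance = trace(Sigma) = Σ λ_i = 16 + 13 + 7 = 36.

Step 2 — fraction explained by component i = λ_i / Σ λ:
  PC1: 16/36 = 0.4444
  PC2: 13/36 = 0.3611
  PC3: 7/36 = 0.1944

Step 3 — cumulative fraction after k components = (λ_1 + ... + λ_k) / Σ λ:
  k = 1: 16/36 = 0.4444
  k = 2: (16 + 13)/36 = 29/36 = 0.8056
  k = 3: (16 + 13 + 7)/36 = 36/36 = 1

Summary (fraction, with percent):

explained: PC1 0.4444 (44.44%), PC2 0.3611 (36.11%), PC3 0.1944 (19.44%);  cumulative: 0.4444, 0.8056, 1


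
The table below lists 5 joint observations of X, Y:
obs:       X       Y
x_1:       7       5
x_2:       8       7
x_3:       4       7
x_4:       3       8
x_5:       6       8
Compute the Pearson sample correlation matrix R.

Step 1 — column means:
  mean(X) = (7 + 8 + 4 + 3 + 6) / 5 = 28/5 = 5.6
  mean(Y) = (5 + 7 + 7 + 8 + 8) / 5 = 35/5 = 7

Step 2 — sample variances and covariances s[i,j] = (1/(n-1)) · Σ_k (x_{k,i} - mean_i) · (x_{k,j} - mean_j), with n-1 = 4:
  s[X,X] = ((1.4)·(1.4) + (2.4)·(2.4) + (-1.6)·(-1.6) + (-2.6)·(-2.6) + (0.4)·(0.4)) / 4 = 17.2/4 = 4.3
  s[X,Y] = ((1.4)·(-2) + (2.4)·(0) + (-1.6)·(0) + (-2.6)·(1) + (0.4)·(1)) / 4 = -5/4 = -1.25
  s[Y,Y] = ((-2)·(-2) + (0)·(0) + (0)·(0) + (1)·(1) + (1)·(1)) / 4 = 6/4 = 1.5
  Sample standard deviations s_i = √(s[i,i]):
  s(X) = √(4.3) = 2.0736
  s(Y) = √(1.5) = 1.2247

Step 3 — r_{ij} = s_{ij} / (s_i · s_j):
  r[X,X] = 1 (diagonal).
  r[X,Y] = -1.25 / (2.0736 · 1.2247) = -1.25 / 2.5397 = -0.4922
  r[Y,Y] = 1 (diagonal).

R is symmetric with unit diagonal. Assembling:

R = [[1, -0.4922],
 [-0.4922, 1]]


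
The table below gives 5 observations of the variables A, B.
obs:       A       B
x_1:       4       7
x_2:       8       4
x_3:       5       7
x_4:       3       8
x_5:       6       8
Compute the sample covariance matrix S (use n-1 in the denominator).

Step 1 — column means:
  mean(A) = (4 + 8 + 5 + 3 + 6) / 5 = 26/5 = 5.2
  mean(B) = (7 + 4 + 7 + 8 + 8) / 5 = 34/5 = 6.8

Step 2 — sample covariance S[i,j] = (1/(n-1)) · Σ_k (x_{k,i} - mean_i) · (x_{k,j} - mean_j), with n-1 = 4.
  S[A,A] = ((-1.2)·(-1.2) + (2.8)·(2.8) + (-0.2)·(-0.2) + (-2.2)·(-2.2) + (0.8)·(0.8)) / 4 = 14.8/4 = 3.7
  S[A,B] = ((-1.2)·(0.2) + (2.8)·(-2.8) + (-0.2)·(0.2) + (-2.2)·(1.2) + (0.8)·(1.2)) / 4 = -9.8/4 = -2.45
  S[B,B] = ((0.2)·(0.2) + (-2.8)·(-2.8) + (0.2)·(0.2) + (1.2)·(1.2) + (1.2)·(1.2)) / 4 = 10.8/4 = 2.7

S is symmetric (S[j,i] = S[i,j]). Assembling:

S = [[3.7, -2.45],
 [-2.45, 2.7]]


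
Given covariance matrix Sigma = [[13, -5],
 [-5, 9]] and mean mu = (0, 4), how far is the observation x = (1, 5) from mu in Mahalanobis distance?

Step 1 — centre the observation: (x - mu) = (1, 1).

Step 2 — invert Sigma. det(Sigma) = 13·9 - (-5)² = 92.
  Sigma^{-1} = (1/det) · [[d, -b], [-b, a]] = [[0.0978, 0.0543],
 [0.0543, 0.1413]].

Step 3 — form the quadratic (x - mu)^T · Sigma^{-1} · (x - mu):
  Sigma^{-1} · (x - mu) = (0.1522, 0.1957).
  (x - mu)^T · [Sigma^{-1} · (x - mu)] = (1)·(0.1522) + (1)·(0.1957) = 0.3478.

Step 4 — take square root: d = √(0.3478) ≈ 0.5898.

d(x, mu) = √(0.3478) ≈ 0.5898


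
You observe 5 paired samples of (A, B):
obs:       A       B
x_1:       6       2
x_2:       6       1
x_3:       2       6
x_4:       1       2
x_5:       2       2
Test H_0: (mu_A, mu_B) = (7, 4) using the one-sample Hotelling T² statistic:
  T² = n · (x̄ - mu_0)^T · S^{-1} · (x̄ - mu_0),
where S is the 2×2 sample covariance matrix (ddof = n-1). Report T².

Step 1 — sample mean vector:
  mean(A) = (6 + 6 + 2 + 1 + 2) / 5 = 17/5 = 3.4
  mean(B) = (2 + 1 + 6 + 2 + 2) / 5 = 13/5 = 2.6
  x̄ = (3.4, 2.6),  deviation x̄ - mu_0 = (3.4, 2.6) - (7, 4) = (-3.6, -1.4).

Step 2 — sample covariance matrix, S[i,j] = (1/(n-1)) · Σ_k (x_{k,i} - mean_i) · (x_{k,j} - mean_j), divisor n-1 = 4:
  S[A,A] = ((2.6)·(2.6) + (2.6)·(2.6) + (-1.4)·(-1.4) + (-2.4)·(-2.4) + (-1.4)·(-1.4)) / 4 = 23.2/4 = 5.8
  S[A,B] = ((2.6)·(-0.6) + (2.6)·(-1.6) + (-1.4)·(3.4) + (-2.4)·(-0.6) + (-1.4)·(-0.6)) / 4 = -8.2/4 = -2.05
  S[B,B] = ((-0.6)·(-0.6) + (-1.6)·(-1.6) + (3.4)·(3.4) + (-0.6)·(-0.6) + (-0.6)·(-0.6)) / 4 = 15.2/4 = 3.8
  S = [[5.8, -2.05],
 [-2.05, 3.8]].

Step 3 — invert S. det(S) = 5.8·3.8 - (-2.05)² = 17.8375.
  S^{-1} = (1/det) · [[d, -b], [-b, a]] = [[0.213, 0.1149],
 [0.1149, 0.3252]].

Step 4 — quadratic form (x̄ - mu_0)^T · S^{-1} · (x̄ - mu_0):
  S^{-1} · (x̄ - mu_0) = (-0.9278, -0.869),
  (x̄ - mu_0)^T · [...] = (-3.6)·(-0.9278) + (-1.4)·(-0.869) = 4.5567.

Step 5 — scale by n: T² = 5 · 4.5567 = 22.7835.

T² ≈ 22.7835


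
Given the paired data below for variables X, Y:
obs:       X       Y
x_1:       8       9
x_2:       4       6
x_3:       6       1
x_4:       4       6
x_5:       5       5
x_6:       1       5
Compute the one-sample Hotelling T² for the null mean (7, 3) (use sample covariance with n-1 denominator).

Step 1 — sample mean vector:
  mean(X) = (8 + 4 + 6 + 4 + 5 + 1) / 6 = 28/6 = 4.6667
  mean(Y) = (9 + 6 + 1 + 6 + 5 + 5) / 6 = 32/6 = 5.3333
  x̄ = (4.6667, 5.3333),  deviation x̄ - mu_0 = (4.6667, 5.3333) - (7, 3) = (-2.3333, 2.3333).

Step 2 — sample covariance matrix, S[i,j] = (1/(n-1)) · Σ_k (x_{k,i} - mean_i) · (x_{k,j} - mean_j), divisor n-1 = 5:
  S[X,X] = ((3.3333)·(3.3333) + (-0.6667)·(-0.6667) + (1.3333)·(1.3333) + (-0.6667)·(-0.6667) + (0.3333)·(0.3333) + (-3.6667)·(-3.6667)) / 5 = 27.3333/5 = 5.4667
  S[X,Y] = ((3.3333)·(3.6667) + (-0.6667)·(0.6667) + (1.3333)·(-4.3333) + (-0.6667)·(0.6667) + (0.3333)·(-0.3333) + (-3.6667)·(-0.3333)) / 5 = 6.6667/5 = 1.3333
  S[Y,Y] = ((3.6667)·(3.6667) + (0.6667)·(0.6667) + (-4.3333)·(-4.3333) + (0.6667)·(0.6667) + (-0.3333)·(-0.3333) + (-0.3333)·(-0.3333)) / 5 = 33.3333/5 = 6.6667
  S = [[5.4667, 1.3333],
 [1.3333, 6.6667]].

Step 3 — invert S. det(S) = 5.4667·6.6667 - (1.3333)² = 34.6667.
  S^{-1} = (1/det) · [[d, -b], [-b, a]] = [[0.1923, -0.0385],
 [-0.0385, 0.1577]].

Step 4 — quadratic form (x̄ - mu_0)^T · S^{-1} · (x̄ - mu_0):
  S^{-1} · (x̄ - mu_0) = (-0.5385, 0.4577),
  (x̄ - mu_0)^T · [...] = (-2.3333)·(-0.5385) + (2.3333)·(0.4577) = 2.3244.

Step 5 — scale by n: T² = 6 · 2.3244 = 13.9462.

T² ≈ 13.9462


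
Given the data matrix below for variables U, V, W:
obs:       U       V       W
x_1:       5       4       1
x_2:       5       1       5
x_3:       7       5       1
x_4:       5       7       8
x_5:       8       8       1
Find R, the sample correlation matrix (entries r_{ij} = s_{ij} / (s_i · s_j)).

Step 1 — column means:
  mean(U) = (5 + 5 + 7 + 5 + 8) / 5 = 30/5 = 6
  mean(V) = (4 + 1 + 5 + 7 + 8) / 5 = 25/5 = 5
  mean(W) = (1 + 5 + 1 + 8 + 1) / 5 = 16/5 = 3.2

Step 2 — sample variances and covariances s[i,j] = (1/(n-1)) · Σ_k (x_{k,i} - mean_i) · (x_{k,j} - mean_j), with n-1 = 4:
  s[U,U] = ((-1)·(-1) + (-1)·(-1) + (1)·(1) + (-1)·(-1) + (2)·(2)) / 4 = 8/4 = 2
  s[U,V] = ((-1)·(-1) + (-1)·(-4) + (1)·(0) + (-1)·(2) + (2)·(3)) / 4 = 9/4 = 2.25
  s[U,W] = ((-1)·(-2.2) + (-1)·(1.8) + (1)·(-2.2) + (-1)·(4.8) + (2)·(-2.2)) / 4 = -11/4 = -2.75
  s[V,V] = ((-1)·(-1) + (-4)·(-4) + (0)·(0) + (2)·(2) + (3)·(3)) / 4 = 30/4 = 7.5
  s[V,W] = ((-1)·(-2.2) + (-4)·(1.8) + (0)·(-2.2) + (2)·(4.8) + (3)·(-2.2)) / 4 = -2/4 = -0.5
  s[W,W] = ((-2.2)·(-2.2) + (1.8)·(1.8) + (-2.2)·(-2.2) + (4.8)·(4.8) + (-2.2)·(-2.2)) / 4 = 40.8/4 = 10.2
  Sample standard deviations s_i = √(s[i,i]):
  s(U) = √(2) = 1.4142
  s(V) = √(7.5) = 2.7386
  s(W) = √(10.2) = 3.1937

Step 3 — r_{ij} = s_{ij} / (s_i · s_j):
  r[U,U] = 1 (diagonal).
  r[U,V] = 2.25 / (1.4142 · 2.7386) = 2.25 / 3.873 = 0.5809
  r[U,W] = -2.75 / (1.4142 · 3.1937) = -2.75 / 4.5166 = -0.6089
  r[V,V] = 1 (diagonal).
  r[V,W] = -0.5 / (2.7386 · 3.1937) = -0.5 / 8.7464 = -0.0572
  r[W,W] = 1 (diagonal).

R is symmetric with unit diagonal. Assembling:

R = [[1, 0.5809, -0.6089],
 [0.5809, 1, -0.0572],
 [-0.6089, -0.0572, 1]]


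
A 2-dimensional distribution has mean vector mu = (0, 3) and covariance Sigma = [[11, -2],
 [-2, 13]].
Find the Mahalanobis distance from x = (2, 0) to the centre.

Step 1 — centre the observation: (x - mu) = (2, -3).

Step 2 — invert Sigma. det(Sigma) = 11·13 - (-2)² = 139.
  Sigma^{-1} = (1/det) · [[d, -b], [-b, a]] = [[0.0935, 0.0144],
 [0.0144, 0.0791]].

Step 3 — form the quadratic (x - mu)^T · Sigma^{-1} · (x - mu):
  Sigma^{-1} · (x - mu) = (0.1439, -0.2086).
  (x - mu)^T · [Sigma^{-1} · (x - mu)] = (2)·(0.1439) + (-3)·(-0.2086) = 0.9137.

Step 4 — take square root: d = √(0.9137) ≈ 0.9559.

d(x, mu) = √(0.9137) ≈ 0.9559


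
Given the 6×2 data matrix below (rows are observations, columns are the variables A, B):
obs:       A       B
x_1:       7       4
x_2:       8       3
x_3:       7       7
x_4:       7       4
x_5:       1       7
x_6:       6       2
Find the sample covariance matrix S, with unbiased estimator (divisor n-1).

Step 1 — column means:
  mean(A) = (7 + 8 + 7 + 7 + 1 + 6) / 6 = 36/6 = 6
  mean(B) = (4 + 3 + 7 + 4 + 7 + 2) / 6 = 27/6 = 4.5

Step 2 — sample covariance S[i,j] = (1/(n-1)) · Σ_k (x_{k,i} - mean_i) · (x_{k,j} - mean_j), with n-1 = 5.
  S[A,A] = ((1)·(1) + (2)·(2) + (1)·(1) + (1)·(1) + (-5)·(-5) + (0)·(0)) / 5 = 32/5 = 6.4
  S[A,B] = ((1)·(-0.5) + (2)·(-1.5) + (1)·(2.5) + (1)·(-0.5) + (-5)·(2.5) + (0)·(-2.5)) / 5 = -14/5 = -2.8
  S[B,B] = ((-0.5)·(-0.5) + (-1.5)·(-1.5) + (2.5)·(2.5) + (-0.5)·(-0.5) + (2.5)·(2.5) + (-2.5)·(-2.5)) / 5 = 21.5/5 = 4.3

S is symmetric (S[j,i] = S[i,j]). Assembling:

S = [[6.4, -2.8],
 [-2.8, 4.3]]


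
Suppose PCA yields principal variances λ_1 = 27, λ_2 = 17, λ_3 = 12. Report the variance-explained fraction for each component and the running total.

Step 1 — total variance = trace(Sigma) = Σ λ_i = 27 + 17 + 12 = 56.

Step 2 — fraction explained by component i = λ_i / Σ λ:
  PC1: 27/56 = 0.4821
  PC2: 17/56 = 0.3036
  PC3: 12/56 = 0.2143

Step 3 — cumulative fraction after k components = (λ_1 + ... + λ_k) / Σ λ:
  k = 1: 27/56 = 0.4821
  k = 2: (27 + 17)/56 = 44/56 = 0.7857
  k = 3: (27 + 17 + 12)/56 = 56/56 = 1

Summary (fraction, with percent):

explained: PC1 0.4821 (48.21%), PC2 0.3036 (30.36%), PC3 0.2143 (21.43%);  cumulative: 0.4821, 0.7857, 1


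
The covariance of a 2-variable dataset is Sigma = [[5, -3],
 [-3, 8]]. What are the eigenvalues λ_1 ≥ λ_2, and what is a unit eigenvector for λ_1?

Step 1 — characteristic polynomial of 2×2 Sigma:
  det(Sigma - λI) = λ² - trace · λ + det = 0.
  trace = 5 + 8 = 13, det = 5·8 - (-3)² = 31.
Step 2 — discriminant:
  Δ = trace² - 4·det = 169 - 124 = 45.
Step 3 — eigenvalues:
  λ = (trace ± √Δ)/2 = (13 ± 6.7082)/2,
  λ_1 = 9.8541,  λ_2 = 3.1459.

Step 4 — unit eigenvector for λ_1: solve (Sigma - λ_1 I)v = 0. First row:
  (5 - 9.8541)·v_x + (-3)·v_y = 0, i.e. (-4.8541)·v_x + (-3)·v_y = 0,
  so v ∝ (b, λ_1 - a) = (-3, 4.8541); multiply by -1 so the first entry is positive: u = (3, -4.8541).
  ||u|| = √((3)² + (-4.8541)²) = √(32.5623) ≈ 5.7063,
  v_1 = u/||u|| ≈ (0.5257, -0.8507) (||v_1|| = 1).

λ_1 = 9.8541,  λ_2 = 3.1459;  v_1 ≈ (0.5257, -0.8507)


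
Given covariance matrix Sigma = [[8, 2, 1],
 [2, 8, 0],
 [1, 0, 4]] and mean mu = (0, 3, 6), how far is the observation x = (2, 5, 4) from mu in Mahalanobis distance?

Step 1 — centre the observation: (x - mu) = (2, 2, -2).

Step 2 — invert Sigma (cofactor / det for 3×3, or solve directly):
  Sigma^{-1} = [[0.1379, -0.0345, -0.0345],
 [-0.0345, 0.1336, 0.0086],
 [-0.0345, 0.0086, 0.2586]].

Step 3 — form the quadratic (x - mu)^T · Sigma^{-1} · (x - mu):
  Sigma^{-1} · (x - mu) = (0.2759, 0.181, -0.569).
  (x - mu)^T · [Sigma^{-1} · (x - mu)] = (2)·(0.2759) + (2)·(0.181) + (-2)·(-0.569) = 2.0517.

Step 4 — take square root: d = √(2.0517) ≈ 1.4324.

d(x, mu) = √(2.0517) ≈ 1.4324


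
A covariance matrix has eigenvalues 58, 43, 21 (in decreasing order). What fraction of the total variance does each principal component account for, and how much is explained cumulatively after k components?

Step 1 — total variance = trace(Sigma) = Σ λ_i = 58 + 43 + 21 = 122.

Step 2 — fraction explained by component i = λ_i / Σ λ:
  PC1: 58/122 = 0.4754
  PC2: 43/122 = 0.3525
  PC3: 21/122 = 0.1721

Step 3 — cumulative fraction after k components = (λ_1 + ... + λ_k) / Σ λ:
  k = 1: 58/122 = 0.4754
  k = 2: (58 + 43)/122 = 101/122 = 0.8279
  k = 3: (58 + 43 + 21)/122 = 122/122 = 1

Summary (fraction, with percent):

explained: PC1 0.4754 (47.54%), PC2 0.3525 (35.25%), PC3 0.1721 (17.21%);  cumulative: 0.4754, 0.8279, 1


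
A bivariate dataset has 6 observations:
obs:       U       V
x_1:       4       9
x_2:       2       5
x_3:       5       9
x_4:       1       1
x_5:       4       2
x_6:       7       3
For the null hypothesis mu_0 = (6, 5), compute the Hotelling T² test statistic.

Step 1 — sample mean vector:
  mean(U) = (4 + 2 + 5 + 1 + 4 + 7) / 6 = 23/6 = 3.8333
  mean(V) = (9 + 5 + 9 + 1 + 2 + 3) / 6 = 29/6 = 4.8333
  x̄ = (3.8333, 4.8333),  deviation x̄ - mu_0 = (3.8333, 4.8333) - (6, 5) = (-2.1667, -0.1667).

Step 2 — sample covariance matrix, S[i,j] = (1/(n-1)) · Σ_k (x_{k,i} - mean_i) · (x_{k,j} - mean_j), divisor n-1 = 5:
  S[U,U] = ((0.1667)·(0.1667) + (-1.8333)·(-1.8333) + (1.1667)·(1.1667) + (-2.8333)·(-2.8333) + (0.1667)·(0.1667) + (3.1667)·(3.1667)) / 5 = 22.8333/5 = 4.5667
  S[U,V] = ((0.1667)·(4.1667) + (-1.8333)·(0.1667) + (1.1667)·(4.1667) + (-2.8333)·(-3.8333) + (0.1667)·(-2.8333) + (3.1667)·(-1.8333)) / 5 = 9.8333/5 = 1.9667
  S[V,V] = ((4.1667)·(4.1667) + (0.1667)·(0.1667) + (4.1667)·(4.1667) + (-3.8333)·(-3.8333) + (-2.8333)·(-2.8333) + (-1.8333)·(-1.8333)) / 5 = 60.8333/5 = 12.1667
  S = [[4.5667, 1.9667],
 [1.9667, 12.1667]].

Step 3 — invert S. det(S) = 4.5667·12.1667 - (1.9667)² = 51.6933.
  S^{-1} = (1/det) · [[d, -b], [-b, a]] = [[0.2354, -0.038],
 [-0.038, 0.0883]].

Step 4 — quadratic form (x̄ - mu_0)^T · S^{-1} · (x̄ - mu_0):
  S^{-1} · (x̄ - mu_0) = (-0.5036, 0.0677),
  (x̄ - mu_0)^T · [...] = (-2.1667)·(-0.5036) + (-0.1667)·(0.0677) = 1.0799.

Step 5 — scale by n: T² = 6 · 1.0799 = 6.4792.

T² ≈ 6.4792


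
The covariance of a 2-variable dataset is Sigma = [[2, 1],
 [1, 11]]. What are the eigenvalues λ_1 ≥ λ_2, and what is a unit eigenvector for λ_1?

Step 1 — characteristic polynomial of 2×2 Sigma:
  det(Sigma - λI) = λ² - trace · λ + det = 0.
  trace = 2 + 11 = 13, det = 2·11 - (1)² = 21.
Step 2 — discriminant:
  Δ = trace² - 4·det = 169 - 84 = 85.
Step 3 — eigenvalues:
  λ = (trace ± √Δ)/2 = (13 ± 9.2195)/2,
  λ_1 = 11.1098,  λ_2 = 1.8902.

Step 4 — unit eigenvector for λ_1: solve (Sigma - λ_1 I)v = 0. First row:
  (2 - 11.1098)·v_x + (1)·v_y = 0, i.e. (-9.1098)·v_x + (1)·v_y = 0,
  so v ∝ (b, λ_1 - a) = (1, 9.1098) = u.
  ||u|| = √((1)² + (9.1098)²) = √(83.988) ≈ 9.1645,
  v_1 = u/||u|| ≈ (0.1091, 0.994) (||v_1|| = 1).

λ_1 = 11.1098,  λ_2 = 1.8902;  v_1 ≈ (0.1091, 0.994)


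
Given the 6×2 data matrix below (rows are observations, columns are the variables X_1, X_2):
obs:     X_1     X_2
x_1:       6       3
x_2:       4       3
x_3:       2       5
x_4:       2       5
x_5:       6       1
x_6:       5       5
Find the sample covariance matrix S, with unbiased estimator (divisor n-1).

Step 1 — column means:
  mean(X_1) = (6 + 4 + 2 + 2 + 6 + 5) / 6 = 25/6 = 4.1667
  mean(X_2) = (3 + 3 + 5 + 5 + 1 + 5) / 6 = 22/6 = 3.6667

Step 2 — sample covariance S[i,j] = (1/(n-1)) · Σ_k (x_{k,i} - mean_i) · (x_{k,j} - mean_j), with n-1 = 5.
  S[X_1,X_1] = ((1.8333)·(1.8333) + (-0.1667)·(-0.1667) + (-2.1667)·(-2.1667) + (-2.1667)·(-2.1667) + (1.8333)·(1.8333) + (0.8333)·(0.8333)) / 5 = 16.8333/5 = 3.3667
  S[X_1,X_2] = ((1.8333)·(-0.6667) + (-0.1667)·(-0.6667) + (-2.1667)·(1.3333) + (-2.1667)·(1.3333) + (1.8333)·(-2.6667) + (0.8333)·(1.3333)) / 5 = -10.6667/5 = -2.1333
  S[X_2,X_2] = ((-0.6667)·(-0.6667) + (-0.6667)·(-0.6667) + (1.3333)·(1.3333) + (1.3333)·(1.3333) + (-2.6667)·(-2.6667) + (1.3333)·(1.3333)) / 5 = 13.3333/5 = 2.6667

S is symmetric (S[j,i] = S[i,j]). Assembling:

S = [[3.3667, -2.1333],
 [-2.1333, 2.6667]]


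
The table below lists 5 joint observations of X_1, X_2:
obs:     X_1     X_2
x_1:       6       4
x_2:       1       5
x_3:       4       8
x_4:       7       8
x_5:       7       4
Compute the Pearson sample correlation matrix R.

Step 1 — column means:
  mean(X_1) = (6 + 1 + 4 + 7 + 7) / 5 = 25/5 = 5
  mean(X_2) = (4 + 5 + 8 + 8 + 4) / 5 = 29/5 = 5.8

Step 2 — sample variances and covariances s[i,j] = (1/(n-1)) · Σ_k (x_{k,i} - mean_i) · (x_{k,j} - mean_j), with n-1 = 4:
  s[X_1,X_1] = ((1)·(1) + (-4)·(-4) + (-1)·(-1) + (2)·(2) + (2)·(2)) / 4 = 26/4 = 6.5
  s[X_1,X_2] = ((1)·(-1.8) + (-4)·(-0.8) + (-1)·(2.2) + (2)·(2.2) + (2)·(-1.8)) / 4 = 0/4 = 0
  s[X_2,X_2] = ((-1.8)·(-1.8) + (-0.8)·(-0.8) + (2.2)·(2.2) + (2.2)·(2.2) + (-1.8)·(-1.8)) / 4 = 16.8/4 = 4.2
  Sample standard deviations s_i = √(s[i,i]):
  s(X_1) = √(6.5) = 2.5495
  s(X_2) = √(4.2) = 2.0494

Step 3 — r_{ij} = s_{ij} / (s_i · s_j):
  r[X_1,X_1] = 1 (diagonal).
  r[X_1,X_2] = 0 / (2.5495 · 2.0494) = 0 / 5.2249 = 0
  r[X_2,X_2] = 1 (diagonal).

R is symmetric with unit diagonal. Assembling:

R = [[1, 0],
 [0, 1]]


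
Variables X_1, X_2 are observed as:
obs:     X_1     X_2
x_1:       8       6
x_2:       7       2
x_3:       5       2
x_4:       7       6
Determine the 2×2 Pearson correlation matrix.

Step 1 — column means:
  mean(X_1) = (8 + 7 + 5 + 7) / 4 = 27/4 = 6.75
  mean(X_2) = (6 + 2 + 2 + 6) / 4 = 16/4 = 4

Step 2 — sample variances and covariances s[i,j] = (1/(n-1)) · Σ_k (x_{k,i} - mean_i) · (x_{k,j} - mean_j), with n-1 = 3:
  s[X_1,X_1] = ((1.25)·(1.25) + (0.25)·(0.25) + (-1.75)·(-1.75) + (0.25)·(0.25)) / 3 = 4.75/3 = 1.5833
  s[X_1,X_2] = ((1.25)·(2) + (0.25)·(-2) + (-1.75)·(-2) + (0.25)·(2)) / 3 = 6/3 = 2
  s[X_2,X_2] = ((2)·(2) + (-2)·(-2) + (-2)·(-2) + (2)·(2)) / 3 = 16/3 = 5.3333
  Sample standard deviations s_i = √(s[i,i]):
  s(X_1) = √(1.5833) = 1.2583
  s(X_2) = √(5.3333) = 2.3094

Step 3 — r_{ij} = s_{ij} / (s_i · s_j):
  r[X_1,X_1] = 1 (diagonal).
  r[X_1,X_2] = 2 / (1.2583 · 2.3094) = 2 / 2.9059 = 0.6882
  r[X_2,X_2] = 1 (diagonal).

R is symmetric with unit diagonal. Assembling:

R = [[1, 0.6882],
 [0.6882, 1]]


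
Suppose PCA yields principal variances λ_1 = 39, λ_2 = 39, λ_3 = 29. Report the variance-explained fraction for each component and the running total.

Step 1 — total variance = trace(Sigma) = Σ λ_i = 39 + 39 + 29 = 107.

Step 2 — fraction explained by component i = λ_i / Σ λ:
  PC1: 39/107 = 0.3645
  PC2: 39/107 = 0.3645
  PC3: 29/107 = 0.271

Step 3 — cumulative fraction after k components = (λ_1 + ... + λ_k) / Σ λ:
  k = 1: 39/107 = 0.3645
  k = 2: (39 + 39)/107 = 78/107 = 0.729
  k = 3: (39 + 39 + 29)/107 = 107/107 = 1

Summary (fraction, with percent):

explained: PC1 0.3645 (36.45%), PC2 0.3645 (36.45%), PC3 0.271 (27.1%);  cumulative: 0.3645, 0.729, 1


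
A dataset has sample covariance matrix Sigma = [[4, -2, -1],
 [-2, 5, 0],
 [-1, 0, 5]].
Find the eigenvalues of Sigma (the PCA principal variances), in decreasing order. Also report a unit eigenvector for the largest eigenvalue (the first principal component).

Step 1 — characteristic polynomial p(λ) = det(λI - Sigma) = λ³ - tr·λ² + c_1·λ - det, where tr = trace, c_1 = sum of the principal 2×2 minors, det = det(Sigma):
  tr = 4 + 5 + 5 = 14,
  c_1 = (4·5 - (-2)²) + (4·5 - (-1)²) + (5·5 - (0)²) = 16 + 19 + 25 = 60,
  det = 4·(5·5 - (0)²) - (-2)·((-2)·5 - (0)·(-1)) + (-1)·((-2)·(0) - 5·(-1)) = 4·(25) - (-2)·(-10) + (-1)·(5) = 75.
  So p(λ) = λ³ - 14λ² + 60λ - 75.
Step 2 — look for an integer root (rational root theorem: any rational root is an integer divisor of 75). Testing λ = 5:
  p(5) = 125 - 350 + 300 - 75 = 0  ✓
  Dividing out (λ - 5): p(λ) = (λ - 5)(λ² - 9λ + 15).
Step 3 — remaining eigenvalues from the quadratic λ² - 9λ + 15 = 0:
  Δ = 9² - 4·15 = 81 - 60 = 21,  λ = (9 ± √21)/2 = (9 ± 4.5826)/2 ≈ 6.7913 or 2.2087.
  Sorted: λ_1 = 6.7913,  λ_2 = 5,  λ_3 = 2.2087  (check: sum = 14 = tr ✓).

Step 4 — unit eigenvector for λ_1 ≈ 6.7913: v spans the null space of (Sigma - λ_1 I), whose rows are
  r_1 = (-2.7913, -2, -1),  r_2 = (-2, -1.7913, 0),  r_3 = (-1, 0, -1.7913).
  v is orthogonal to every row, so take v ∝ r_1 × r_2 = ((-2)·(0) - (-1)·(-1.7913), (-1)·(-2) - (-2.7913)·(0), (-2.7913)·(-1.7913) - (-2)·(-2)) ≈ (-1.7913, 2, 1).
  Rescale (multiply by -1 so the first nonzero entry is positive): u = (1.7913, -2, -1).
  ||u|| = √((1.7913)² + (-2)² + (-1)²) = √(8.2087) ≈ 2.8651,  v_1 = u/||u|| ≈ (0.6252, -0.6981, -0.349) (||v_1|| = 1).

λ_1 = 6.7913,  λ_2 = 5,  λ_3 = 2.2087;  v_1 ≈ (0.6252, -0.6981, -0.349)


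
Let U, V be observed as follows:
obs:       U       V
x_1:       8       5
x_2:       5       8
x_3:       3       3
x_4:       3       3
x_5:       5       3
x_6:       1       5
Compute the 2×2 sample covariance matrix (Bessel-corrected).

Step 1 — column means:
  mean(U) = (8 + 5 + 3 + 3 + 5 + 1) / 6 = 25/6 = 4.1667
  mean(V) = (5 + 8 + 3 + 3 + 3 + 5) / 6 = 27/6 = 4.5

Step 2 — sample covariance S[i,j] = (1/(n-1)) · Σ_k (x_{k,i} - mean_i) · (x_{k,j} - mean_j), with n-1 = 5.
  S[U,U] = ((3.8333)·(3.8333) + (0.8333)·(0.8333) + (-1.1667)·(-1.1667) + (-1.1667)·(-1.1667) + (0.8333)·(0.8333) + (-3.1667)·(-3.1667)) / 5 = 28.8333/5 = 5.7667
  S[U,V] = ((3.8333)·(0.5) + (0.8333)·(3.5) + (-1.1667)·(-1.5) + (-1.1667)·(-1.5) + (0.8333)·(-1.5) + (-3.1667)·(0.5)) / 5 = 5.5/5 = 1.1
  S[V,V] = ((0.5)·(0.5) + (3.5)·(3.5) + (-1.5)·(-1.5) + (-1.5)·(-1.5) + (-1.5)·(-1.5) + (0.5)·(0.5)) / 5 = 19.5/5 = 3.9

S is symmetric (S[j,i] = S[i,j]). Assembling:

S = [[5.7667, 1.1],
 [1.1, 3.9]]


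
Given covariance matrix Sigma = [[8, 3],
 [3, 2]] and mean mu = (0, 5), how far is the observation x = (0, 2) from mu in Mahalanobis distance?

Step 1 — centre the observation: (x - mu) = (0, -3).

Step 2 — invert Sigma. det(Sigma) = 8·2 - (3)² = 7.
  Sigma^{-1} = (1/det) · [[d, -b], [-b, a]] = [[0.2857, -0.4286],
 [-0.4286, 1.1429]].

Step 3 — form the quadratic (x - mu)^T · Sigma^{-1} · (x - mu):
  Sigma^{-1} · (x - mu) = (1.2857, -3.4286).
  (x - mu)^T · [Sigma^{-1} · (x - mu)] = (0)·(1.2857) + (-3)·(-3.4286) = 10.2857.

Step 4 — take square root: d = √(10.2857) ≈ 3.2071.

d(x, mu) = √(10.2857) ≈ 3.2071


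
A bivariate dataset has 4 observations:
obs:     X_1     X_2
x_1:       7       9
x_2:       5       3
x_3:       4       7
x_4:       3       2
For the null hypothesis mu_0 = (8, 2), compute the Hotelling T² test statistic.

Step 1 — sample mean vector:
  mean(X_1) = (7 + 5 + 4 + 3) / 4 = 19/4 = 4.75
  mean(X_2) = (9 + 3 + 7 + 2) / 4 = 21/4 = 5.25
  x̄ = (4.75, 5.25),  deviation x̄ - mu_0 = (4.75, 5.25) - (8, 2) = (-3.25, 3.25).

Step 2 — sample covariance matrix, S[i,j] = (1/(n-1)) · Σ_k (x_{k,i} - mean_i) · (x_{k,j} - mean_j), divisor n-1 = 3:
  S[X_1,X_1] = ((2.25)·(2.25) + (0.25)·(0.25) + (-0.75)·(-0.75) + (-1.75)·(-1.75)) / 3 = 8.75/3 = 2.9167
  S[X_1,X_2] = ((2.25)·(3.75) + (0.25)·(-2.25) + (-0.75)·(1.75) + (-1.75)·(-3.25)) / 3 = 12.25/3 = 4.0833
  S[X_2,X_2] = ((3.75)·(3.75) + (-2.25)·(-2.25) + (1.75)·(1.75) + (-3.25)·(-3.25)) / 3 = 32.75/3 = 10.9167
  S = [[2.9167, 4.0833],
 [4.0833, 10.9167]].

Step 3 — invert S. det(S) = 2.9167·10.9167 - (4.0833)² = 15.1667.
  S^{-1} = (1/det) · [[d, -b], [-b, a]] = [[0.7198, -0.2692],
 [-0.2692, 0.1923]].

Step 4 — quadratic form (x̄ - mu_0)^T · S^{-1} · (x̄ - mu_0):
  S^{-1} · (x̄ - mu_0) = (-3.2143, 1.5),
  (x̄ - mu_0)^T · [...] = (-3.25)·(-3.2143) + (3.25)·(1.5) = 15.3214.

Step 5 — scale by n: T² = 4 · 15.3214 = 61.2857.

T² ≈ 61.2857


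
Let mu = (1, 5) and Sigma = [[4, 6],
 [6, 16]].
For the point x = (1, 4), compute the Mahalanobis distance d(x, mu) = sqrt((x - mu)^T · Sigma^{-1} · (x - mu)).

Step 1 — centre the observation: (x - mu) = (0, -1).

Step 2 — invert Sigma. det(Sigma) = 4·16 - (6)² = 28.
  Sigma^{-1} = (1/det) · [[d, -b], [-b, a]] = [[0.5714, -0.2143],
 [-0.2143, 0.1429]].

Step 3 — form the quadratic (x - mu)^T · Sigma^{-1} · (x - mu):
  Sigma^{-1} · (x - mu) = (0.2143, -0.1429).
  (x - mu)^T · [Sigma^{-1} · (x - mu)] = (0)·(0.2143) + (-1)·(-0.1429) = 0.1429.

Step 4 — take square root: d = √(0.1429) ≈ 0.378.

d(x, mu) = √(0.1429) ≈ 0.378


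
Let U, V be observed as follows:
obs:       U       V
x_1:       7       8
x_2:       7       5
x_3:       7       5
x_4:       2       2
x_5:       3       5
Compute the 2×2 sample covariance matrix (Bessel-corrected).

Step 1 — column means:
  mean(U) = (7 + 7 + 7 + 2 + 3) / 5 = 26/5 = 5.2
  mean(V) = (8 + 5 + 5 + 2 + 5) / 5 = 25/5 = 5

Step 2 — sample covariance S[i,j] = (1/(n-1)) · Σ_k (x_{k,i} - mean_i) · (x_{k,j} - mean_j), with n-1 = 4.
  S[U,U] = ((1.8)·(1.8) + (1.8)·(1.8) + (1.8)·(1.8) + (-3.2)·(-3.2) + (-2.2)·(-2.2)) / 4 = 24.8/4 = 6.2
  S[U,V] = ((1.8)·(3) + (1.8)·(0) + (1.8)·(0) + (-3.2)·(-3) + (-2.2)·(0)) / 4 = 15/4 = 3.75
  S[V,V] = ((3)·(3) + (0)·(0) + (0)·(0) + (-3)·(-3) + (0)·(0)) / 4 = 18/4 = 4.5

S is symmetric (S[j,i] = S[i,j]). Assembling:

S = [[6.2, 3.75],
 [3.75, 4.5]]


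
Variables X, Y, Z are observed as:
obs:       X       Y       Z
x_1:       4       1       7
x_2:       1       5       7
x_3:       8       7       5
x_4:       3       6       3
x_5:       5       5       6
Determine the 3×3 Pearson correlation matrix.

Step 1 — column means:
  mean(X) = (4 + 1 + 8 + 3 + 5) / 5 = 21/5 = 4.2
  mean(Y) = (1 + 5 + 7 + 6 + 5) / 5 = 24/5 = 4.8
  mean(Z) = (7 + 7 + 5 + 3 + 6) / 5 = 28/5 = 5.6

Step 2 — sample variances and covariances s[i,j] = (1/(n-1)) · Σ_k (x_{k,i} - mean_i) · (x_{k,j} - mean_j), with n-1 = 4:
  s[X,X] = ((-0.2)·(-0.2) + (-3.2)·(-3.2) + (3.8)·(3.8) + (-1.2)·(-1.2) + (0.8)·(0.8)) / 4 = 26.8/4 = 6.7
  s[X,Y] = ((-0.2)·(-3.8) + (-3.2)·(0.2) + (3.8)·(2.2) + (-1.2)·(1.2) + (0.8)·(0.2)) / 4 = 7.2/4 = 1.8
  s[X,Z] = ((-0.2)·(1.4) + (-3.2)·(1.4) + (3.8)·(-0.6) + (-1.2)·(-2.6) + (0.8)·(0.4)) / 4 = -3.6/4 = -0.9
  s[Y,Y] = ((-3.8)·(-3.8) + (0.2)·(0.2) + (2.2)·(2.2) + (1.2)·(1.2) + (0.2)·(0.2)) / 4 = 20.8/4 = 5.2
  s[Y,Z] = ((-3.8)·(1.4) + (0.2)·(1.4) + (2.2)·(-0.6) + (1.2)·(-2.6) + (0.2)·(0.4)) / 4 = -9.4/4 = -2.35
  s[Z,Z] = ((1.4)·(1.4) + (1.4)·(1.4) + (-0.6)·(-0.6) + (-2.6)·(-2.6) + (0.4)·(0.4)) / 4 = 11.2/4 = 2.8
  Sample standard deviations s_i = √(s[i,i]):
  s(X) = √(6.7) = 2.5884
  s(Y) = √(5.2) = 2.2804
  s(Z) = √(2.8) = 1.6733

Step 3 — r_{ij} = s_{ij} / (s_i · s_j):
  r[X,X] = 1 (diagonal).
  r[X,Y] = 1.8 / (2.5884 · 2.2804) = 1.8 / 5.9025 = 0.305
  r[X,Z] = -0.9 / (2.5884 · 1.6733) = -0.9 / 4.3313 = -0.2078
  r[Y,Y] = 1 (diagonal).
  r[Y,Z] = -2.35 / (2.2804 · 1.6733) = -2.35 / 3.8158 = -0.6159
  r[Z,Z] = 1 (diagonal).

R is symmetric with unit diagonal. Assembling:

R = [[1, 0.305, -0.2078],
 [0.305, 1, -0.6159],
 [-0.2078, -0.6159, 1]]


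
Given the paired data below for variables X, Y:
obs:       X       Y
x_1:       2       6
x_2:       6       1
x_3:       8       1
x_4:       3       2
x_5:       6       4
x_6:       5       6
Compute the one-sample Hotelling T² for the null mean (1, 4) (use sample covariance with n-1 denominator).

Step 1 — sample mean vector:
  mean(X) = (2 + 6 + 8 + 3 + 6 + 5) / 6 = 30/6 = 5
  mean(Y) = (6 + 1 + 1 + 2 + 4 + 6) / 6 = 20/6 = 3.3333
  x̄ = (5, 3.3333),  deviation x̄ - mu_0 = (5, 3.3333) - (1, 4) = (4, -0.6667).

Step 2 — sample covariance matrix, S[i,j] = (1/(n-1)) · Σ_k (x_{k,i} - mean_i) · (x_{k,j} - mean_j), divisor n-1 = 5:
  S[X,X] = ((-3)·(-3) + (1)·(1) + (3)·(3) + (-2)·(-2) + (1)·(1) + (0)·(0)) / 5 = 24/5 = 4.8
  S[X,Y] = ((-3)·(2.6667) + (1)·(-2.3333) + (3)·(-2.3333) + (-2)·(-1.3333) + (1)·(0.6667) + (0)·(2.6667)) / 5 = -14/5 = -2.8
  S[Y,Y] = ((2.6667)·(2.6667) + (-2.3333)·(-2.3333) + (-2.3333)·(-2.3333) + (-1.3333)·(-1.3333) + (0.6667)·(0.6667) + (2.6667)·(2.6667)) / 5 = 27.3333/5 = 5.4667
  S = [[4.8, -2.8],
 [-2.8, 5.4667]].

Step 3 — invert S. det(S) = 4.8·5.4667 - (-2.8)² = 18.4.
  S^{-1} = (1/det) · [[d, -b], [-b, a]] = [[0.2971, 0.1522],
 [0.1522, 0.2609]].

Step 4 — quadratic form (x̄ - mu_0)^T · S^{-1} · (x̄ - mu_0):
  S^{-1} · (x̄ - mu_0) = (1.087, 0.4348),
  (x̄ - mu_0)^T · [...] = (4)·(1.087) + (-0.6667)·(0.4348) = 4.058.

Step 5 — scale by n: T² = 6 · 4.058 = 24.3478.

T² ≈ 24.3478


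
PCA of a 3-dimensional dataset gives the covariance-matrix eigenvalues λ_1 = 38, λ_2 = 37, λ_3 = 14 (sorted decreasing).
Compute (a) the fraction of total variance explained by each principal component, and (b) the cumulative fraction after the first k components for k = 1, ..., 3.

Step 1 — total variance = trace(Sigma) = Σ λ_i = 38 + 37 + 14 = 89.

Step 2 — fraction explained by component i = λ_i / Σ λ:
  PC1: 38/89 = 0.427
  PC2: 37/89 = 0.4157
  PC3: 14/89 = 0.1573

Step 3 — cumulative fraction after k components = (λ_1 + ... + λ_k) / Σ λ:
  k = 1: 38/89 = 0.427
  k = 2: (38 + 37)/89 = 75/89 = 0.8427
  k = 3: (38 + 37 + 14)/89 = 89/89 = 1

Summary (fraction, with percent):

explained: PC1 0.427 (42.7%), PC2 0.4157 (41.57%), PC3 0.1573 (15.73%);  cumulative: 0.427, 0.8427, 1


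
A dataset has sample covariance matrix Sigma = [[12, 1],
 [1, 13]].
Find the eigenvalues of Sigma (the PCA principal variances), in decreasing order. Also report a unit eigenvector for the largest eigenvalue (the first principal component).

Step 1 — characteristic polynomial of 2×2 Sigma:
  det(Sigma - λI) = λ² - trace · λ + det = 0.
  trace = 12 + 13 = 25, det = 12·13 - (1)² = 155.
Step 2 — discriminant:
  Δ = trace² - 4·det = 625 - 620 = 5.
Step 3 — eigenvalues:
  λ = (trace ± √Δ)/2 = (25 ± 2.2361)/2,
  λ_1 = 13.618,  λ_2 = 11.382.

Step 4 — unit eigenvector for λ_1: solve (Sigma - λ_1 I)v = 0. First row:
  (12 - 13.618)·v_x + (1)·v_y = 0, i.e. (-1.618)·v_x + (1)·v_y = 0,
  so v ∝ (b, λ_1 - a) = (1, 1.618) = u.
  ||u|| = √((1)² + (1.618)²) = √(3.618) ≈ 1.9021,
  v_1 = u/||u|| ≈ (0.5257, 0.8507) (||v_1|| = 1).

λ_1 = 13.618,  λ_2 = 11.382;  v_1 ≈ (0.5257, 0.8507)


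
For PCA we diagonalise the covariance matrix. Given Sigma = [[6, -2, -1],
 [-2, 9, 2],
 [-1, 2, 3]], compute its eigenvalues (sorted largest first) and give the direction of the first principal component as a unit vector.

Step 1 — characteristic polynomial p(λ) = det(λI - Sigma) = λ³ - tr·λ² + c_1·λ - det, where tr = trace, c_1 = sum of the principal 2×2 minors, det = det(Sigma):
  tr = 6 + 9 + 3 = 18,
  c_1 = (6·9 - (-2)²) + (6·3 - (-1)²) + (9·3 - (2)²) = 50 + 17 + 23 = 90,
  det = 6·(9·3 - (2)²) - (-2)·((-2)·3 - (2)·(-1)) + (-1)·((-2)·(2) - 9·(-1)) = 6·(23) - (-2)·(-4) + (-1)·(5) = 125.
  So p(λ) = λ³ - 18λ² + 90λ - 125.
Step 2 — look for an integer root (rational root theorem: any rational root is an integer divisor of 125). Testing λ = 5:
  p(5) = 125 - 450 + 450 - 125 = 0  ✓
  Dividing out (λ - 5): p(λ) = (λ - 5)(λ² - 13λ + 25).
Step 3 — remaining eigenvalues from the quadratic λ² - 13λ + 25 = 0:
  Δ = 13² - 4·25 = 169 - 100 = 69,  λ = (13 ± √69)/2 = (13 ± 8.3066)/2 ≈ 10.6533 or 2.3467.
  Sorted: λ_1 = 10.6533,  λ_2 = 5,  λ_3 = 2.3467  (check: sum = 18 = tr ✓).

Step 4 — unit eigenvector for λ_1 ≈ 10.6533: v spans the null space of (Sigma - λ_1 I), whose rows are
  r_1 = (-4.6533, -2, -1),  r_2 = (-2, -1.6533, 2),  r_3 = (-1, 2, -7.6533).
  v is orthogonal to every row, so take v ∝ r_1 × r_2 = ((-2)·(2) - (-1)·(-1.6533), (-1)·(-2) - (-4.6533)·(2), (-4.6533)·(-1.6533) - (-2)·(-2)) ≈ (-5.6533, 11.3066, 3.6934).
  Rescale (multiply by -1 so the first nonzero entry is positive): u = (5.6533, -11.3066, -3.6934).
  ||u|| = √((5.6533)² + (-11.3066)² + (-3.6934)²) = √(173.4407) ≈ 13.1697,  v_1 = u/||u|| ≈ (0.4293, -0.8585, -0.2804) (||v_1|| = 1).

λ_1 = 10.6533,  λ_2 = 5,  λ_3 = 2.3467;  v_1 ≈ (0.4293, -0.8585, -0.2804)


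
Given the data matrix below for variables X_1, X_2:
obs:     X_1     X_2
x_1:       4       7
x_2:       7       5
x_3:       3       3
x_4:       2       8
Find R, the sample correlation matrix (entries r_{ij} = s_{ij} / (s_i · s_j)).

Step 1 — column means:
  mean(X_1) = (4 + 7 + 3 + 2) / 4 = 16/4 = 4
  mean(X_2) = (7 + 5 + 3 + 8) / 4 = 23/4 = 5.75

Step 2 — sample variances and covariances s[i,j] = (1/(n-1)) · Σ_k (x_{k,i} - mean_i) · (x_{k,j} - mean_j), with n-1 = 3:
  s[X_1,X_1] = ((0)·(0) + (3)·(3) + (-1)·(-1) + (-2)·(-2)) / 3 = 14/3 = 4.6667
  s[X_1,X_2] = ((0)·(1.25) + (3)·(-0.75) + (-1)·(-2.75) + (-2)·(2.25)) / 3 = -4/3 = -1.3333
  s[X_2,X_2] = ((1.25)·(1.25) + (-0.75)·(-0.75) + (-2.75)·(-2.75) + (2.25)·(2.25)) / 3 = 14.75/3 = 4.9167
  Sample standard deviations s_i = √(s[i,i]):
  s(X_1) = √(4.6667) = 2.1602
  s(X_2) = √(4.9167) = 2.2174

Step 3 — r_{ij} = s_{ij} / (s_i · s_j):
  r[X_1,X_1] = 1 (diagonal).
  r[X_1,X_2] = -1.3333 / (2.1602 · 2.2174) = -1.3333 / 4.79 = -0.2784
  r[X_2,X_2] = 1 (diagonal).

R is symmetric with unit diagonal. Assembling:

R = [[1, -0.2784],
 [-0.2784, 1]]


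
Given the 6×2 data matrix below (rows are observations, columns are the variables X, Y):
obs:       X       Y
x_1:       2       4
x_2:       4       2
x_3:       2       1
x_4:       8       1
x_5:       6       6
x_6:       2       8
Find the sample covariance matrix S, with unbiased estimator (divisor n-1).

Step 1 — column means:
  mean(X) = (2 + 4 + 2 + 8 + 6 + 2) / 6 = 24/6 = 4
  mean(Y) = (4 + 2 + 1 + 1 + 6 + 8) / 6 = 22/6 = 3.6667

Step 2 — sample covariance S[i,j] = (1/(n-1)) · Σ_k (x_{k,i} - mean_i) · (x_{k,j} - mean_j), with n-1 = 5.
  S[X,X] = ((-2)·(-2) + (0)·(0) + (-2)·(-2) + (4)·(4) + (2)·(2) + (-2)·(-2)) / 5 = 32/5 = 6.4
  S[X,Y] = ((-2)·(0.3333) + (0)·(-1.6667) + (-2)·(-2.6667) + (4)·(-2.6667) + (2)·(2.3333) + (-2)·(4.3333)) / 5 = -10/5 = -2
  S[Y,Y] = ((0.3333)·(0.3333) + (-1.6667)·(-1.6667) + (-2.6667)·(-2.6667) + (-2.6667)·(-2.6667) + (2.3333)·(2.3333) + (4.3333)·(4.3333)) / 5 = 41.3333/5 = 8.2667

S is symmetric (S[j,i] = S[i,j]). Assembling:

S = [[6.4, -2],
 [-2, 8.2667]]


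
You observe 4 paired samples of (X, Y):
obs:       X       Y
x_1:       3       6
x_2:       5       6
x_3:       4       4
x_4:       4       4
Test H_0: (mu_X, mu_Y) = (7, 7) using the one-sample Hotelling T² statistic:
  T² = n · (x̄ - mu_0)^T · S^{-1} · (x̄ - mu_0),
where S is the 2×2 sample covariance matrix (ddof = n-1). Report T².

Step 1 — sample mean vector:
  mean(X) = (3 + 5 + 4 + 4) / 4 = 16/4 = 4
  mean(Y) = (6 + 6 + 4 + 4) / 4 = 20/4 = 5
  x̄ = (4, 5),  deviation x̄ - mu_0 = (4, 5) - (7, 7) = (-3, -2).

Step 2 — sample covariance matrix, S[i,j] = (1/(n-1)) · Σ_k (x_{k,i} - mean_i) · (x_{k,j} - mean_j), divisor n-1 = 3:
  S[X,X] = ((-1)·(-1) + (1)·(1) + (0)·(0) + (0)·(0)) / 3 = 2/3 = 0.6667
  S[X,Y] = ((-1)·(1) + (1)·(1) + (0)·(-1) + (0)·(-1)) / 3 = 0/3 = 0
  S[Y,Y] = ((1)·(1) + (1)·(1) + (-1)·(-1) + (-1)·(-1)) / 3 = 4/3 = 1.3333
  S = [[0.6667, 0],
 [0, 1.3333]].

Step 3 — invert S. det(S) = 0.6667·1.3333 - (0)² = 0.8889.
  S^{-1} = (1/det) · [[d, -b], [-b, a]] = [[1.5, 0],
 [0, 0.75]].

Step 4 — quadratic form (x̄ - mu_0)^T · S^{-1} · (x̄ - mu_0):
  S^{-1} · (x̄ - mu_0) = (-4.5, -1.5),
  (x̄ - mu_0)^T · [...] = (-3)·(-4.5) + (-2)·(-1.5) = 16.5.

Step 5 — scale by n: T² = 4 · 16.5 = 66.

T² ≈ 66


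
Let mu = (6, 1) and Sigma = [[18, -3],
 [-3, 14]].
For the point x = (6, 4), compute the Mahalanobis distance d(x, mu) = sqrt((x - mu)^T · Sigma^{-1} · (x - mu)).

Step 1 — centre the observation: (x - mu) = (0, 3).

Step 2 — invert Sigma. det(Sigma) = 18·14 - (-3)² = 243.
  Sigma^{-1} = (1/det) · [[d, -b], [-b, a]] = [[0.0576, 0.0123],
 [0.0123, 0.0741]].

Step 3 — form the quadratic (x - mu)^T · Sigma^{-1} · (x - mu):
  Sigma^{-1} · (x - mu) = (0.037, 0.2222).
  (x - mu)^T · [Sigma^{-1} · (x - mu)] = (0)·(0.037) + (3)·(0.2222) = 0.6667.

Step 4 — take square root: d = √(0.6667) ≈ 0.8165.

d(x, mu) = √(0.6667) ≈ 0.8165


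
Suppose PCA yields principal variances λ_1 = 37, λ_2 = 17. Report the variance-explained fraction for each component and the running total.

Step 1 — total variance = trace(Sigma) = Σ λ_i = 37 + 17 = 54.

Step 2 — fraction explained by component i = λ_i / Σ λ:
  PC1: 37/54 = 0.6852
  PC2: 17/54 = 0.3148

Step 3 — cumulative fraction after k components = (λ_1 + ... + λ_k) / Σ λ:
  k = 1: 37/54 = 0.6852
  k = 2: (37 + 17)/54 = 54/54 = 1

Summary (fraction, with percent):

explained: PC1 0.6852 (68.52%), PC2 0.3148 (31.48%);  cumulative: 0.6852, 1


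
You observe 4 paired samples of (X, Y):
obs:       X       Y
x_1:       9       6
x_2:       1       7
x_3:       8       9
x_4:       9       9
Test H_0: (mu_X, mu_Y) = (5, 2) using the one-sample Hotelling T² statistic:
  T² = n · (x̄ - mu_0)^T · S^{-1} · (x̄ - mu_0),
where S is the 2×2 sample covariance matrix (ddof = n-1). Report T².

Step 1 — sample mean vector:
  mean(X) = (9 + 1 + 8 + 9) / 4 = 27/4 = 6.75
  mean(Y) = (6 + 7 + 9 + 9) / 4 = 31/4 = 7.75
  x̄ = (6.75, 7.75),  deviation x̄ - mu_0 = (6.75, 7.75) - (5, 2) = (1.75, 5.75).

Step 2 — sample covariance matrix, S[i,j] = (1/(n-1)) · Σ_k (x_{k,i} - mean_i) · (x_{k,j} - mean_j), divisor n-1 = 3:
  S[X,X] = ((2.25)·(2.25) + (-5.75)·(-5.75) + (1.25)·(1.25) + (2.25)·(2.25)) / 3 = 44.75/3 = 14.9167
  S[X,Y] = ((2.25)·(-1.75) + (-5.75)·(-0.75) + (1.25)·(1.25) + (2.25)·(1.25)) / 3 = 4.75/3 = 1.5833
  S[Y,Y] = ((-1.75)·(-1.75) + (-0.75)·(-0.75) + (1.25)·(1.25) + (1.25)·(1.25)) / 3 = 6.75/3 = 2.25
  S = [[14.9167, 1.5833],
 [1.5833, 2.25]].

Step 3 — invert S. det(S) = 14.9167·2.25 - (1.5833)² = 31.0556.
  S^{-1} = (1/det) · [[d, -b], [-b, a]] = [[0.0725, -0.051],
 [-0.051, 0.4803]].

Step 4 — quadratic form (x̄ - mu_0)^T · S^{-1} · (x̄ - mu_0):
  S^{-1} · (x̄ - mu_0) = (-0.1664, 2.6726),
  (x̄ - mu_0)^T · [...] = (1.75)·(-0.1664) + (5.75)·(2.6726) = 15.0765.

Step 5 — scale by n: T² = 4 · 15.0765 = 60.3059.

T² ≈ 60.3059
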